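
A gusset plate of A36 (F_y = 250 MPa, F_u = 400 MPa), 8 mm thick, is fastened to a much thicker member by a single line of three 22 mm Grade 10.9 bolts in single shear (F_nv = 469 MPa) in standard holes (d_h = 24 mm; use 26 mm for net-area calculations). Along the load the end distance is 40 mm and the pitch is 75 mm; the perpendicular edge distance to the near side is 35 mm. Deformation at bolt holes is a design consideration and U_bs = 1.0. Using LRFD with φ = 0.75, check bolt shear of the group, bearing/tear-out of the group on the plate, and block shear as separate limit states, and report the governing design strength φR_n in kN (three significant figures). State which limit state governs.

224 kN (block shear governs)

Bolt shear: A_b = π·22²/4 = 380.1 mm²; R_n = 469 × 380.1 × 3 × 1 / 1000 = 534.8 kN → 0.75 × 534.8 = 401 kN.
Bearing: edge l_c = 28, r_n = 107.5 kN; interior l_c = 51, r_n = 169 kN; R_n = 107.5 + 2·169 = 445.4 kN → 334 kN.
Block shear: A_gv = 1520, A_nv = 1000, A_nt = 176 mm²; R_n = min(0.6F_uA_nv, 0.6F_yA_gv) + U_bs·F_u·A_nt = 298.4 kN → 224 kN.
Block shear governs: 224 kN.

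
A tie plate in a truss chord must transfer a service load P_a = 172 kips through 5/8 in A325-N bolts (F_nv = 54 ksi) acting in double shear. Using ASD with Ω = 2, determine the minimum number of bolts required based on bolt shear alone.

A_b = π·0.625²/4 = 0.3068 in².
Per-bolt allowable strength R_n/Ω = 54 × 0.3068 × 2 / 2 = 16.57 kips.
n ≥ 172 / 16.57 = 10.38 → use 11 bolts.

11 bolts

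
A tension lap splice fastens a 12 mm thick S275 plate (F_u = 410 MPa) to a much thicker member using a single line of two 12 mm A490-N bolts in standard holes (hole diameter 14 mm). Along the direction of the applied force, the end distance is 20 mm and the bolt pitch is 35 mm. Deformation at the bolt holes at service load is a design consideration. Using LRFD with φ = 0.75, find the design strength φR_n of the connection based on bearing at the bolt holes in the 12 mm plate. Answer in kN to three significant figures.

Per bolt r_n = 1.2 l_c t F_u ≤ 2.4 d t F_u; upper limit = 2.4 × 12 × 12 × 410 / 1000 = 141.7 kN.
Edge bolt: l_c = 20 − 14/2 = 13 mm → 1.2 × 13 × 12 × 410 / 1000 = 76.75 → r_n = 76.75 kN.
Interior bolts: l_c = 35 − 14 = 21 mm → 1.2 × 21 × 12 × 410 / 1000 = 124 → r_n = 124 kN.
R_n = 1 × 76.75 + 1 × 124 = 200.7 kN.
Design strength φR_n = 0.75 × 200.7 = 151 kN.

151 kN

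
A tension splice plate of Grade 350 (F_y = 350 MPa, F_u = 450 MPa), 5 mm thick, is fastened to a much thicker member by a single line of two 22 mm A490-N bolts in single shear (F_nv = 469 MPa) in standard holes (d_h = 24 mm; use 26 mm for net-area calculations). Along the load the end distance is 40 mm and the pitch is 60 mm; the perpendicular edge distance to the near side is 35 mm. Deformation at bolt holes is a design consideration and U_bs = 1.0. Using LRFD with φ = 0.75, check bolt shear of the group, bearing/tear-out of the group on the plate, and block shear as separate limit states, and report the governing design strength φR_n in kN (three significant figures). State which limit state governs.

Bolt shear: A_b = π·22²/4 = 380.1 mm²; R_n = 469 × 380.1 × 2 × 1 / 1000 = 356.6 kN → 0.75 × 356.6 = 267 kN.
Bearing: edge l_c = 28, r_n = 75.6 kN; interior l_c = 36, r_n = 97.2 kN; R_n = 75.6 + 1·97.2 = 172.8 kN → 130 kN.
Block shear: A_gv = 500, A_nv = 305, A_nt = 110 mm²; R_n = min(0.6F_uA_nv, 0.6F_yA_gv) + U_bs·F_u·A_nt = 131.8 kN → 98.9 kN.
Block shear governs: 98.9 kN.

98.9 kN (block shear governs)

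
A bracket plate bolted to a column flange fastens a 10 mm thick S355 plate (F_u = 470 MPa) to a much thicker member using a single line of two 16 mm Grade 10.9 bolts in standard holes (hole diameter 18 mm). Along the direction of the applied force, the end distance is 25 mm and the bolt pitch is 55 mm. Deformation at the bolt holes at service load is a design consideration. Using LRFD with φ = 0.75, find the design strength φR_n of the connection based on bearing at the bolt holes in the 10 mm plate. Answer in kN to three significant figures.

Per bolt r_n = 1.2 l_c t F_u ≤ 2.4 d t F_u; upper limit = 2.4 × 16 × 10 × 470 / 1000 = 180.5 kN.
Edge bolt: l_c = 25 − 18/2 = 16 mm → 1.2 × 16 × 10 × 470 / 1000 = 90.24 → r_n = 90.24 kN.
Interior bolts: l_c = 55 − 18 = 37 mm → 1.2 × 37 × 10 × 470 / 1000 = 208.7 → r_n = 180.5 kN.
R_n = 1 × 90.24 + 1 × 180.5 = 270.7 kN.
Design strength φR_n = 0.75 × 270.7 = 203 kN.

203 kN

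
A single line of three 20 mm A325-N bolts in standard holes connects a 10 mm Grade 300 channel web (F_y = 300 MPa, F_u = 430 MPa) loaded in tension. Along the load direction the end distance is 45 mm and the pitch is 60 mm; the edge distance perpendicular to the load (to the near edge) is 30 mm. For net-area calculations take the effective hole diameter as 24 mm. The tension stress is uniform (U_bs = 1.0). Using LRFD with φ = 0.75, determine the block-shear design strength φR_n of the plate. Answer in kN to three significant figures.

Shear plane L_v = 45 + 2·60 = 165 mm; A_gv = 165 × 10 = 1650 mm².
A_nv = (165 − 2.5·24) × 10 = 1050 mm².
A_nt = (30 − 0.5·24) × 10 = 180 mm².
0.6 F_u A_nv = 270.9 kN; 0.6 F_y A_gv = 297 kN → shear rupture governs the shear term.
R_n = 270.9 + 1.0 × 430 × 180 / 1000 = 348.3 kN.
Design strength φR_n = 0.75 × 348.3 = 261 kN.

261 kN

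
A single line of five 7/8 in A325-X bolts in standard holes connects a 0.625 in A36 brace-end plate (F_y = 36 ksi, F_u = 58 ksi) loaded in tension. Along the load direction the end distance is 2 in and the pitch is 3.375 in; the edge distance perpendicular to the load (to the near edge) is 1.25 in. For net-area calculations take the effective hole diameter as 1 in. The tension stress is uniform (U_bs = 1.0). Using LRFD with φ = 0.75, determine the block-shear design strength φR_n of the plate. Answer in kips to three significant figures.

Shear plane L_v = 2 + 4·3.375 = 15.5 in; A_gv = 15.5 × 0.625 = 9.688 in².
A_nv = (15.5 − 4.5·1) × 0.625 = 6.875 in².
A_nt = (1.25 − 0.5·1) × 0.625 = 0.4688 in².
0.6 F_u A_nv = 239.2 kips; 0.6 F_y A_gv = 209.2 kips → shear yielding governs the shear term.
R_n = 209.2 + 1.0 × 58 × 0.4688 = 236.4 kips.
Design strength φR_n = 0.75 × 236.4 = 177 kips.

177 kips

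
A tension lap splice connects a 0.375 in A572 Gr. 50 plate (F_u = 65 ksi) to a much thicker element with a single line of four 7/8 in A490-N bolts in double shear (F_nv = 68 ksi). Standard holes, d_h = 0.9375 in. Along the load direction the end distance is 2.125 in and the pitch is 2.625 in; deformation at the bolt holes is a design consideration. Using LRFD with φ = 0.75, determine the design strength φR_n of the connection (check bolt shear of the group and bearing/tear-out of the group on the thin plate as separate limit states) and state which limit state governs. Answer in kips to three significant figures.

147 kips (bearing governs)

Bolt shear: A_b = π·0.875²/4 = 0.6013 in²; R_n = 68 × 0.6013 × 4 × 2 = 327.1 kips → 0.75 × 327.1 = 245 kips.
Bearing (1.2 l_c t F_u ≤ 2.4 d t F_u): upper limit = 2.4·0.875·0.375·65 = 51.19 kips.
  Edge l_c = 2.125 − 0.9375/2 = 1.656 → r_n = 48.45 kips; interior l_c = 2.625 − 0.9375 = 1.688 → r_n = 49.36 kips.
  R_n,bearing = 1·48.45 + 3·49.36 = 196.5 kips → 0.75 × 196.5 = 147 kips.
Bearing governs: 147 kips.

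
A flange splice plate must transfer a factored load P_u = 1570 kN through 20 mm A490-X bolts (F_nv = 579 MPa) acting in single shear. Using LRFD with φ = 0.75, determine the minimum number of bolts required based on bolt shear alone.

12 bolts

A_b = π·20²/4 = 314.2 mm².
Per-bolt design strength φR_n = 0.75 × 579 × 314.2 × 1 / 1000 = 136.4 kN.
n ≥ 1570 / 136.4 = 11.51 → use 12 bolts.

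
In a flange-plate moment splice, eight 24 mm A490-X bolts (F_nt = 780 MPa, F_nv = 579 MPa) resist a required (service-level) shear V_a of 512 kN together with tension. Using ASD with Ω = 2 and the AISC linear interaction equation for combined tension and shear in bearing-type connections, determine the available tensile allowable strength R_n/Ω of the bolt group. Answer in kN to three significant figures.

1150 kN

A_b = π·24²/4 = 452.4 mm²; f_rv = 512 × 1000 / (8 × 452.4) = 141.5 MPa.
F'_nt = 1.3 F_nt − (Ω F_nt / F_nv) f_rv = 1.3·780 − (2·780/579)·141.5 = 632.8 MPa, capped at F_nt → F'_nt = 632.8 MPa.
R_n = F'_nt · A_b · n = 632.8 × 452.4 × 8 / 1000 = 2290 kN.
Allowable strength R_n/Ω = 2290 / 2 = 1150 kN.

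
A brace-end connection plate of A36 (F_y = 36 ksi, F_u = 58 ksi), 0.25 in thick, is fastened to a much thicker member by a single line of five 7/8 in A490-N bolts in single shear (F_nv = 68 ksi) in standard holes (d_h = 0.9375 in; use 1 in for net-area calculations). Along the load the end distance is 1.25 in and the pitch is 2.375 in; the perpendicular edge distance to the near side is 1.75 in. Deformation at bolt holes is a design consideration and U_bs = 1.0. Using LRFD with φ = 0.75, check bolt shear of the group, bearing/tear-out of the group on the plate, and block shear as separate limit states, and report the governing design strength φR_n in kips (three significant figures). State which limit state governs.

Bolt shear: A_b = π·0.875²/4 = 0.6013 in²; R_n = 68 × 0.6013 × 5 × 1 = 204.4 kips → 0.75 × 204.4 = 153 kips.
Bearing: edge l_c = 0.7812, r_n = 13.59 kips; interior l_c = 1.438, r_n = 25.01 kips; R_n = 13.59 + 4·25.01 = 113.6 kips → 85.2 kips.
Block shear: A_gv = 2.688, A_nv = 1.562, A_nt = 0.3125 in²; R_n = min(0.6F_uA_nv, 0.6F_yA_gv) + U_bs·F_u·A_nt = 72.5 kips → 54.4 kips.
Block shear governs: 54.4 kips.

54.4 kips (block shear governs)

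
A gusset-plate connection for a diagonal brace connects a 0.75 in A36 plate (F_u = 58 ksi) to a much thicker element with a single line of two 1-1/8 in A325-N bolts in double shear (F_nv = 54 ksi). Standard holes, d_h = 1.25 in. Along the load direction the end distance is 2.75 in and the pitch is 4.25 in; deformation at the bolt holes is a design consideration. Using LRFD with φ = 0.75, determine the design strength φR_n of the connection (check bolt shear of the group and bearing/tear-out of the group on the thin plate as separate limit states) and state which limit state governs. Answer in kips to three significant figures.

Bolt shear: A_b = π·1.125²/4 = 0.994 in²; R_n = 54 × 0.994 × 2 × 2 = 214.7 kips → 0.75 × 214.7 = 161 kips.
Bearing (1.2 l_c t F_u ≤ 2.4 d t F_u): upper limit = 2.4·1.125·0.75·58 = 117.4 kips.
  Edge l_c = 2.75 − 1.25/2 = 2.125 → r_n = 110.9 kips; interior l_c = 4.25 − 1.25 = 3 → r_n = 117.4 kips.
  R_n,bearing = 1·110.9 + 1·117.4 = 228.4 kips → 0.75 × 228.4 = 171 kips.
Bolt shear governs: 161 kips.

161 kips (bolt shear governs)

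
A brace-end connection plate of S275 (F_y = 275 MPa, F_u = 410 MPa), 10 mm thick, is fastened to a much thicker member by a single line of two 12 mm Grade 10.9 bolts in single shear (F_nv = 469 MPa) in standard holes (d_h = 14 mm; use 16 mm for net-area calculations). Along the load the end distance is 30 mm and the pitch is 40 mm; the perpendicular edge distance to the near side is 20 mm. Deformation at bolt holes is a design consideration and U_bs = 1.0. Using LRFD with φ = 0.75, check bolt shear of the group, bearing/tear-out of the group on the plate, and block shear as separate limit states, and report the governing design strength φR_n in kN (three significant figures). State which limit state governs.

79.6 kN (bolt shear governs)

Bolt shear: A_b = π·12²/4 = 113.1 mm²; R_n = 469 × 113.1 × 2 × 1 / 1000 = 106.1 kN → 0.75 × 106.1 = 79.6 kN.
Bearing: edge l_c = 23, r_n = 113.2 kN; interior l_c = 26, r_n = 118.1 kN; R_n = 113.2 + 1·118.1 = 231.2 kN → 173 kN.
Block shear: A_gv = 700, A_nv = 460, A_nt = 120 mm²; R_n = min(0.6F_uA_nv, 0.6F_yA_gv) + U_bs·F_u·A_nt = 162.4 kN → 122 kN.
Bolt shear governs: 79.6 kN.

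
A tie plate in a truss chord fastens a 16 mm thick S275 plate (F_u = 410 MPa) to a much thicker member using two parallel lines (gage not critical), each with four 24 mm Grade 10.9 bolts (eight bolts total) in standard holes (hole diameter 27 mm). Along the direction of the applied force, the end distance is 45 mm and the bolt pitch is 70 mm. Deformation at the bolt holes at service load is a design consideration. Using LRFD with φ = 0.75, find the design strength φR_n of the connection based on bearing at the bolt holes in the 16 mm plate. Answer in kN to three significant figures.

Per bolt r_n = 1.2 l_c t F_u ≤ 2.4 d t F_u; upper limit = 2.4 × 24 × 16 × 410 / 1000 = 377.9 kN.
Edge bolt: l_c = 45 − 27/2 = 31.5 mm → 1.2 × 31.5 × 16 × 410 / 1000 = 248 → r_n = 248 kN.
Interior bolts: l_c = 70 − 27 = 43 mm → 1.2 × 43 × 16 × 410 / 1000 = 338.5 → r_n = 338.5 kN.
R_n = 2 × 248 + 6 × 338.5 = 2527 kN.
Design strength φR_n = 0.75 × 2527 = 1900 kN.

1900 kN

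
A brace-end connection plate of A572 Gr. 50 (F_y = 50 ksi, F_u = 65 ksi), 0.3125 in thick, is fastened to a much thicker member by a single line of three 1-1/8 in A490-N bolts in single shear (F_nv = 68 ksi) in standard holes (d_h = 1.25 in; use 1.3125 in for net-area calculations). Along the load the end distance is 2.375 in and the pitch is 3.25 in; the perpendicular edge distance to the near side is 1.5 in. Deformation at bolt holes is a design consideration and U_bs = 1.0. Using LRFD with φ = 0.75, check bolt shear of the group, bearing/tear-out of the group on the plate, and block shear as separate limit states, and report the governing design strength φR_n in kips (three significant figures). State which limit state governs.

Bolt shear: A_b = π·1.125²/4 = 0.994 in²; R_n = 68 × 0.994 × 3 × 1 = 202.8 kips → 0.75 × 202.8 = 152 kips.
Bearing: edge l_c = 1.75, r_n = 42.66 kips; interior l_c = 2, r_n = 48.75 kips; R_n = 42.66 + 2·48.75 = 140.2 kips → 105 kips.
Block shear: A_gv = 2.773, A_nv = 1.748, A_nt = 0.2637 in²; R_n = min(0.6F_uA_nv, 0.6F_yA_gv) + U_bs·F_u·A_nt = 85.31 kips → 64 kips.
Block shear governs: 64 kips.

64 kips (block shear governs)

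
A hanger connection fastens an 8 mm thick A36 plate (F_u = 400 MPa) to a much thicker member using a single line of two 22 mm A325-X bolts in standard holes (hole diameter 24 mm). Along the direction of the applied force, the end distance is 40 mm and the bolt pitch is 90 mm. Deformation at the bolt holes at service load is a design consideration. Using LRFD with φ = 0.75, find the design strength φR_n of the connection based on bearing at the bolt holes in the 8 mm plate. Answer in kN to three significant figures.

207 kN

Per bolt r_n = 1.2 l_c t F_u ≤ 2.4 d t F_u; upper limit = 2.4 × 22 × 8 × 400 / 1000 = 169 kN.
Edge bolt: l_c = 40 − 24/2 = 28 mm → 1.2 × 28 × 8 × 400 / 1000 = 107.5 → r_n = 107.5 kN.
Interior bolts: l_c = 90 − 24 = 66 mm → 1.2 × 66 × 8 × 400 / 1000 = 253.4 → r_n = 169 kN.
R_n = 1 × 107.5 + 1 × 169 = 276.5 kN.
Design strength φR_n = 0.75 × 276.5 = 207 kN.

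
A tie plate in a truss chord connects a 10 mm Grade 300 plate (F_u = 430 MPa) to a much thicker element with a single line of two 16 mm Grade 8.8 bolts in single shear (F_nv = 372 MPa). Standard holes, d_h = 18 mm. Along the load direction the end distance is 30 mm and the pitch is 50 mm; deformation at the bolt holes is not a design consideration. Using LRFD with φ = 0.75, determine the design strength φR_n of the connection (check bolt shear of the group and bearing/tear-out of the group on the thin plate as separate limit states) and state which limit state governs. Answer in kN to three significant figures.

Bolt shear: A_b = π·16²/4 = 201.1 mm²; R_n = 372 × 201.1 × 2 × 1 / 1000 = 149.6 kN → 0.75 × 149.6 = 112 kN.
Bearing (1.5 l_c t F_u ≤ 3.0 d t F_u): upper limit = 3.0·16·10·430 / 1000 = 206.4 kN.
  Edge l_c = 30 − 18/2 = 21 → r_n = 135.4 kN; interior l_c = 50 − 18 = 32 → r_n = 206.4 kN.
  R_n,bearing = 1·135.4 + 1·206.4 = 341.9 kN → 0.75 × 341.9 = 256 kN.
Bolt shear governs: 112 kN.

112 kN (bolt shear governs)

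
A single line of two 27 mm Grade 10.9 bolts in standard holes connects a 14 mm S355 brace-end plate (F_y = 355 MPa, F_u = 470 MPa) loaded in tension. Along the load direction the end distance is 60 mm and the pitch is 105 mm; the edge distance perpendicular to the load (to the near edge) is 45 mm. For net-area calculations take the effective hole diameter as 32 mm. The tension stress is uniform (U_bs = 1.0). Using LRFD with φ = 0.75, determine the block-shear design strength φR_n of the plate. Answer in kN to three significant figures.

Shear plane L_v = 60 + 1·105 = 165 mm; A_gv = 165 × 14 = 2310 mm².
A_nv = (165 − 1.5·32) × 14 = 1638 mm².
A_nt = (45 − 0.5·32) × 14 = 406 mm².
0.6 F_u A_nv = 461.9 kN; 0.6 F_y A_gv = 492 kN → shear rupture governs the shear term.
R_n = 461.9 + 1.0 × 470 × 406 / 1000 = 652.7 kN.
Design strength φR_n = 0.75 × 652.7 = 490 kN.

490 kN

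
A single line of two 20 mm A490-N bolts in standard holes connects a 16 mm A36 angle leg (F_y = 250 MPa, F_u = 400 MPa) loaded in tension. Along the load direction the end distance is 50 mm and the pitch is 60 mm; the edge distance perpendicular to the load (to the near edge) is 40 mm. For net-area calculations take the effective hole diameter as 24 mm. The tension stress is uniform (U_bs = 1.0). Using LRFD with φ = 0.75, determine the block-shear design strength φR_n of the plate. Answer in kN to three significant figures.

Shear plane L_v = 50 + 1·60 = 110 mm; A_gv = 110 × 16 = 1760 mm².
A_nv = (110 − 1.5·24) × 16 = 1184 mm².
A_nt = (40 − 0.5·24) × 16 = 448 mm².
0.6 F_u A_nv = 284.2 kN; 0.6 F_y A_gv = 264 kN → shear yielding governs the shear term.
R_n = 264 + 1.0 × 400 × 448 / 1000 = 443.2 kN.
Design strength φR_n = 0.75 × 443.2 = 332 kN.

332 kN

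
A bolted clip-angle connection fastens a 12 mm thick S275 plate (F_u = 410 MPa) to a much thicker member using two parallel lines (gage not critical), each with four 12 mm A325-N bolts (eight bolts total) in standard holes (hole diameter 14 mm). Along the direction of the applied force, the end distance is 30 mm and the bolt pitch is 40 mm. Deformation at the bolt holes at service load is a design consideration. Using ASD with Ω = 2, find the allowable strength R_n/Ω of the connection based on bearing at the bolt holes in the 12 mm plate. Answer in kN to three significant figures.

Per bolt r_n = 1.2 l_c t F_u ≤ 2.4 d t F_u; upper limit = 2.4 × 12 × 12 × 410 / 1000 = 141.7 kN.
Edge bolt: l_c = 30 − 14/2 = 23 mm → 1.2 × 23 × 12 × 410 / 1000 = 135.8 → r_n = 135.8 kN.
Interior bolts: l_c = 40 − 14 = 26 mm → 1.2 × 26 × 12 × 410 / 1000 = 153.5 → r_n = 141.7 kN.
R_n = 2 × 135.8 + 6 × 141.7 = 1122 kN.
Allowable strength R_n/Ω = 1122 / 2 = 561 kN.

561 kN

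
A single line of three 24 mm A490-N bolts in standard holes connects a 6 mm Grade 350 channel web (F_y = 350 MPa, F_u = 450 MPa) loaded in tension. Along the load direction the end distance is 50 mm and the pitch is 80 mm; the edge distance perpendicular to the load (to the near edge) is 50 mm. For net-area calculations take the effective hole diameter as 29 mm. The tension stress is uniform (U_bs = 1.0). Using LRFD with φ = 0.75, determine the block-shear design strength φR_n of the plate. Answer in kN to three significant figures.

239 kN

Shear plane L_v = 50 + 2·80 = 210 mm; A_gv = 210 × 6 = 1260 mm².
A_nv = (210 − 2.5·29) × 6 = 825 mm².
A_nt = (50 − 0.5·29) × 6 = 213 mm².
0.6 F_u A_nv = 222.8 kN; 0.6 F_y A_gv = 264.6 kN → shear rupture governs the shear term.
R_n = 222.8 + 1.0 × 450 × 213 / 1000 = 318.6 kN.
Design strength φR_n = 0.75 × 318.6 = 239 kN.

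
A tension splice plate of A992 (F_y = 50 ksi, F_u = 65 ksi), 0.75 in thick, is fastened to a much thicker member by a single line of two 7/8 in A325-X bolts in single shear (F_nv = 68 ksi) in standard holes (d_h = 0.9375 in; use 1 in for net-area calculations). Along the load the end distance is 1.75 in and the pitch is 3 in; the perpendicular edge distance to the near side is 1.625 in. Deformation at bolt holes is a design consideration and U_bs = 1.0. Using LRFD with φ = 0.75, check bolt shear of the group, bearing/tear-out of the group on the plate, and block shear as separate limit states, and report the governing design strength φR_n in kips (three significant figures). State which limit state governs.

Bolt shear: A_b = π·0.875²/4 = 0.6013 in²; R_n = 68 × 0.6013 × 2 × 1 = 81.78 kips → 0.75 × 81.78 = 61.3 kips.
Bearing: edge l_c = 1.281, r_n = 74.95 kips; interior l_c = 2.062, r_n = 102.4 kips; R_n = 74.95 + 1·102.4 = 177.3 kips → 133 kips.
Block shear: A_gv = 3.562, A_nv = 2.438, A_nt = 0.8438 in²; R_n = min(0.6F_uA_nv, 0.6F_yA_gv) + U_bs·F_u·A_nt = 149.9 kips → 112 kips.
Bolt shear governs: 61.3 kips.

61.3 kips (bolt shear governs)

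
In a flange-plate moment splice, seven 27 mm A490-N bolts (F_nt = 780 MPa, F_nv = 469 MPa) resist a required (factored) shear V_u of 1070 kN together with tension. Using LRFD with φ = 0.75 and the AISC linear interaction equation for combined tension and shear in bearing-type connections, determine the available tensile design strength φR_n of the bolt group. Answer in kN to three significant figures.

A_b = π·27²/4 = 572.6 mm²; f_rv = 1070 × 1000 / (7 × 572.6) = 267 MPa.
F'_nt = 1.3 F_nt − (F_nt / φF_nv) f_rv = 1.3·780 − (780/(0.75·469))·267 = 422 MPa, capped at F_nt → F'_nt = 422 MPa.
R_n = F'_nt · A_b · n = 422 × 572.6 × 7 / 1000 = 1691 kN.
Design strength φR_n = 0.75 × 1691 = 1270 kN.

1270 kN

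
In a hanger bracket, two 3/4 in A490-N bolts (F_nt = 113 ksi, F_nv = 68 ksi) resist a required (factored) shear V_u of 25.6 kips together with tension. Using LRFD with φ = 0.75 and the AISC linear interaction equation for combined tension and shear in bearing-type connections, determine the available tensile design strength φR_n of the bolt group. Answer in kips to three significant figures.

A_b = π·0.75²/4 = 0.4418 in²; f_rv = 25.6 / (2 × 0.4418) = 28.97 ksi.
F'_nt = 1.3 F_nt − (F_nt / φF_nv) f_rv = 1.3·113 − (113/(0.75·68))·28.97 = 82.7 ksi, capped at F_nt → F'_nt = 82.7 ksi.
R_n = F'_nt · A_b · n = 82.7 × 0.4418 × 2 = 73.08 kips.
Design strength φR_n = 0.75 × 73.08 = 54.8 kips.

54.8 kips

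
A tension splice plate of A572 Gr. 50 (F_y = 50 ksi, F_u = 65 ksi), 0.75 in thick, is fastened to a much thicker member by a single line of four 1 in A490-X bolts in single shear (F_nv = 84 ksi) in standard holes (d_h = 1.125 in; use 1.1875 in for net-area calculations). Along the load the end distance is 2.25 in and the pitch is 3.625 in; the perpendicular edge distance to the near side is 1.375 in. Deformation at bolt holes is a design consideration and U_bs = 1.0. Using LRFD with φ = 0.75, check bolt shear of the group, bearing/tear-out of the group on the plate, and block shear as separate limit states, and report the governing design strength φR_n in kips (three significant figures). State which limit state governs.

198 kips (bolt shear governs)

Bolt shear: A_b = π·1²/4 = 0.7854 in²; R_n = 84 × 0.7854 × 4 × 1 = 263.9 kips → 0.75 × 263.9 = 198 kips.
Bearing: edge l_c = 1.688, r_n = 98.72 kips; interior l_c = 2.5, r_n = 117 kips; R_n = 98.72 + 3·117 = 449.7 kips → 337 kips.
Block shear: A_gv = 9.844, A_nv = 6.727, A_nt = 0.5859 in²; R_n = min(0.6F_uA_nv, 0.6F_yA_gv) + U_bs·F_u·A_nt = 300.4 kips → 225 kips.
Bolt shear governs: 198 kips.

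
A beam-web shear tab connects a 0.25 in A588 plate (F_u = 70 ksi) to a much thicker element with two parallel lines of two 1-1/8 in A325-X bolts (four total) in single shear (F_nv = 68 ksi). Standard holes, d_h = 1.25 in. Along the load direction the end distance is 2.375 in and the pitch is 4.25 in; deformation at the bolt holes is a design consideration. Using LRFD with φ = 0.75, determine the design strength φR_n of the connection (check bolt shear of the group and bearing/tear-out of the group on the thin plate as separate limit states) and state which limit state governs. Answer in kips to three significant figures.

126 kips (bearing governs)

Bolt shear: A_b = π·1.125²/4 = 0.994 in²; R_n = 68 × 0.994 × 4 × 1 = 270.4 kips → 0.75 × 270.4 = 203 kips.
Bearing (1.2 l_c t F_u ≤ 2.4 d t F_u): upper limit = 2.4·1.125·0.25·70 = 47.25 kips.
  Edge l_c = 2.375 − 1.25/2 = 1.75 → r_n = 36.75 kips; interior l_c = 4.25 − 1.25 = 3 → r_n = 47.25 kips.
  R_n,bearing = 2·36.75 + 2·47.25 = 168 kips → 0.75 × 168 = 126 kips.
Bearing governs: 126 kips.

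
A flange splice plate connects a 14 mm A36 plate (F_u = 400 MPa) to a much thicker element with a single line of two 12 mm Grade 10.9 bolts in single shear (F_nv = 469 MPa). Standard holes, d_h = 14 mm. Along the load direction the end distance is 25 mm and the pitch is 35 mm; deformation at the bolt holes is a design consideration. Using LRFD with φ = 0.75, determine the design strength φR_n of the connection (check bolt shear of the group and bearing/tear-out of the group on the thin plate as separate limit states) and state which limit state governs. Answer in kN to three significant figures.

Bolt shear: A_b = π·12²/4 = 113.1 mm²; R_n = 469 × 113.1 × 2 × 1 / 1000 = 106.1 kN → 0.75 × 106.1 = 79.6 kN.
Bearing (1.2 l_c t F_u ≤ 2.4 d t F_u): upper limit = 2.4·12·14·400 / 1000 = 161.3 kN.
  Edge l_c = 25 − 14/2 = 18 → r_n = 121 kN; interior l_c = 35 − 14 = 21 → r_n = 141.1 kN.
  R_n,bearing = 1·121 + 1·141.1 = 262.1 kN → 0.75 × 262.1 = 197 kN.
Bolt shear governs: 79.6 kN.

79.6 kN (bolt shear governs)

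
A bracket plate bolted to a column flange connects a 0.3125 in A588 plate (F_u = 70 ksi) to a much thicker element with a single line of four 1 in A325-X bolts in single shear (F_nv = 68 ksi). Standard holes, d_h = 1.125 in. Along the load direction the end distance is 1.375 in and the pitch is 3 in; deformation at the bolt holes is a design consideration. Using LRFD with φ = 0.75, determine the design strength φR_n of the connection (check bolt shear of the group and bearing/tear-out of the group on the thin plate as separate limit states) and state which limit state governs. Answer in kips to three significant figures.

127 kips (bearing governs)

Bolt shear: A_b = π·1²/4 = 0.7854 in²; R_n = 68 × 0.7854 × 4 × 1 = 213.6 kips → 0.75 × 213.6 = 160 kips.
Bearing (1.2 l_c t F_u ≤ 2.4 d t F_u): upper limit = 2.4·1·0.3125·70 = 52.5 kips.
  Edge l_c = 1.375 − 1.125/2 = 0.8125 → r_n = 21.33 kips; interior l_c = 3 − 1.125 = 1.875 → r_n = 49.22 kips.
  R_n,bearing = 1·21.33 + 3·49.22 = 169 kips → 0.75 × 169 = 127 kips.
Bearing governs: 127 kips.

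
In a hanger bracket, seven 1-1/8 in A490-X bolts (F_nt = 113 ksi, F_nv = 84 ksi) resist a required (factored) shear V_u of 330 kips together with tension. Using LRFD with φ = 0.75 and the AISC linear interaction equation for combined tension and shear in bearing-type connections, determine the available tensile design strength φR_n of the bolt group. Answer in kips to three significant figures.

A_b = π·1.125²/4 = 0.994 in²; f_rv = 330 / (7 × 0.994) = 47.43 ksi.
F'_nt = 1.3 F_nt − (F_nt / φF_nv) f_rv = 1.3·113 − (113/(0.75·84))·47.43 = 61.83 ksi, capped at F_nt → F'_nt = 61.83 ksi.
R_n = F'_nt · A_b · n = 61.83 × 0.994 × 7 = 430.2 kips.
Design strength φR_n = 0.75 × 430.2 = 323 kips.

323 kips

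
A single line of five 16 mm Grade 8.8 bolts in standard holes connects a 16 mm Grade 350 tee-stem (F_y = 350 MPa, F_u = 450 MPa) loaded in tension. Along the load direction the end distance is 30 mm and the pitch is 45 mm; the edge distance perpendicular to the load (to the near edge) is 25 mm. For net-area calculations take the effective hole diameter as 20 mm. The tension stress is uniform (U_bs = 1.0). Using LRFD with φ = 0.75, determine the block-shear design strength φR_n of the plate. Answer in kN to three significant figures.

470 kN

Shear plane L_v = 30 + 4·45 = 210 mm; A_gv = 210 × 16 = 3360 mm².
A_nv = (210 − 4.5·20) × 16 = 1920 mm².
A_nt = (25 − 0.5·20) × 16 = 240 mm².
0.6 F_u A_nv = 518.4 kN; 0.6 F_y A_gv = 705.6 kN → shear rupture governs the shear term.
R_n = 518.4 + 1.0 × 450 × 240 / 1000 = 626.4 kN.
Design strength φR_n = 0.75 × 626.4 = 470 kN.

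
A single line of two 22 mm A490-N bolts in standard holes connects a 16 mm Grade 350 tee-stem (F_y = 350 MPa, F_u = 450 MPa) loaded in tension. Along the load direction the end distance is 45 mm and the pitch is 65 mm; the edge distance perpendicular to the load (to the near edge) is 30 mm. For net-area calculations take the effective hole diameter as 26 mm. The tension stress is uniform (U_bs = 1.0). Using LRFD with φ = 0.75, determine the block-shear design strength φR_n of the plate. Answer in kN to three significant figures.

322 kN

Shear plane L_v = 45 + 1·65 = 110 mm; A_gv = 110 × 16 = 1760 mm².
A_nv = (110 − 1.5·26) × 16 = 1136 mm².
A_nt = (30 − 0.5·26) × 16 = 272 mm².
0.6 F_u A_nv = 306.7 kN; 0.6 F_y A_gv = 369.6 kN → shear rupture governs the shear term.
R_n = 306.7 + 1.0 × 450 × 272 / 1000 = 429.1 kN.
Design strength φR_n = 0.75 × 429.1 = 322 kN.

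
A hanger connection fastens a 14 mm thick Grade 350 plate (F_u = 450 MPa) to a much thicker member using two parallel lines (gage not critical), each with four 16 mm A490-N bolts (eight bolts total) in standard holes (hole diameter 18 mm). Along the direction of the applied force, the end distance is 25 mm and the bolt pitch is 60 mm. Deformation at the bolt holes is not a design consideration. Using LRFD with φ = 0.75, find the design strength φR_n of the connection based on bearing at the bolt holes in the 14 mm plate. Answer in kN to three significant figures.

Per bolt r_n = 1.5 l_c t F_u ≤ 3.0 d t F_u; upper limit = 3.0 × 16 × 14 × 450 / 1000 = 302.4 kN.
Edge bolt: l_c = 25 − 18/2 = 16 mm → 1.5 × 16 × 14 × 450 / 1000 = 151.2 → r_n = 151.2 kN.
Interior bolts: l_c = 60 − 18 = 42 mm → 1.5 × 42 × 14 × 450 / 1000 = 396.9 → r_n = 302.4 kN.
R_n = 2 × 151.2 + 6 × 302.4 = 2117 kN.
Design strength φR_n = 0.75 × 2117 = 1590 kN.

1590 kN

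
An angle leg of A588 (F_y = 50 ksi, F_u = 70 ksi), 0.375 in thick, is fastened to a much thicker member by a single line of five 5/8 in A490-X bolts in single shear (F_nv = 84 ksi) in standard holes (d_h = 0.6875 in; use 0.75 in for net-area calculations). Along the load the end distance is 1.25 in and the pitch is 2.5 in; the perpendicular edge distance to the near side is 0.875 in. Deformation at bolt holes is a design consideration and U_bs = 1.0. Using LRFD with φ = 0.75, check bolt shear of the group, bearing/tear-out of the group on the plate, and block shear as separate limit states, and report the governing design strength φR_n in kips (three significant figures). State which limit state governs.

96.6 kips (bolt shear governs)

Bolt shear: A_b = π·0.625²/4 = 0.3068 in²; R_n = 84 × 0.3068 × 5 × 1 = 128.9 kips → 0.75 × 128.9 = 96.6 kips.
Bearing: edge l_c = 0.9062, r_n = 28.55 kips; interior l_c = 1.812, r_n = 39.38 kips; R_n = 28.55 + 4·39.38 = 186 kips → 140 kips.
Block shear: A_gv = 4.219, A_nv = 2.953, A_nt = 0.1875 in²; R_n = min(0.6F_uA_nv, 0.6F_yA_gv) + U_bs·F_u·A_nt = 137.2 kips → 103 kips.
Bolt shear governs: 96.6 kips.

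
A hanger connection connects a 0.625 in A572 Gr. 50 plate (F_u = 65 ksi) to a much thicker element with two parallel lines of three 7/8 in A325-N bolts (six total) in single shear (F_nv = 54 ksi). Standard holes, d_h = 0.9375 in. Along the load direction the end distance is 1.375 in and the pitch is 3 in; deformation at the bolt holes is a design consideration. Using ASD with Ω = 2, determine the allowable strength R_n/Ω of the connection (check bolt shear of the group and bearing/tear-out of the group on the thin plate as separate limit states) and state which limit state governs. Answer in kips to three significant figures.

Bolt shear: A_b = π·0.875²/4 = 0.6013 in²; R_n = 54 × 0.6013 × 6 × 1 = 194.8 kips → 194.8 / 2 = 97.4 kips.
Bearing (1.2 l_c t F_u ≤ 2.4 d t F_u): upper limit = 2.4·0.875·0.625·65 = 85.31 kips.
  Edge l_c = 1.375 − 0.9375/2 = 0.9062 → r_n = 44.18 kips; interior l_c = 3 − 0.9375 = 2.062 → r_n = 85.31 kips.
  R_n,bearing = 2·44.18 + 4·85.31 = 429.6 kips → 429.6 / 2 = 215 kips.
Bolt shear governs: 97.4 kips.

97.4 kips (bolt shear governs)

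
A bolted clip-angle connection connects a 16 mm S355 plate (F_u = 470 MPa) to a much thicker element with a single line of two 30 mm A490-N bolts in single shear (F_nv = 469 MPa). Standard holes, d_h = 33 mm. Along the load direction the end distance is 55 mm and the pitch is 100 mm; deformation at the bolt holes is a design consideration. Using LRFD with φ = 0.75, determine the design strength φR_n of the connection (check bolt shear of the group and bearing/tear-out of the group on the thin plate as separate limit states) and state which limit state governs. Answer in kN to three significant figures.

497 kN (bolt shear governs)

Bolt shear: A_b = π·30²/4 = 706.9 mm²; R_n = 469 × 706.9 × 2 × 1 / 1000 = 663 kN → 0.75 × 663 = 497 kN.
Bearing (1.2 l_c t F_u ≤ 2.4 d t F_u): upper limit = 2.4·30·16·470 / 1000 = 541.4 kN.
  Edge l_c = 55 − 33/2 = 38.5 → r_n = 347.4 kN; interior l_c = 100 − 33 = 67 → r_n = 541.4 kN.
  R_n,bearing = 1·347.4 + 1·541.4 = 888.9 kN → 0.75 × 888.9 = 667 kN.
Bolt shear governs: 497 kN.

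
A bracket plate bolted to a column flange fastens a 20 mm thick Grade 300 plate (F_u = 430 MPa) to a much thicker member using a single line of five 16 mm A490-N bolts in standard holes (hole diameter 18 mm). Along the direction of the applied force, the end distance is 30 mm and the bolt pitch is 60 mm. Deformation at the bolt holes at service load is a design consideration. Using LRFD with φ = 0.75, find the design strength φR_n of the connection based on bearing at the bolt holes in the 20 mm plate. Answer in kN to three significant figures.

Per bolt r_n = 1.2 l_c t F_u ≤ 2.4 d t F_u; upper limit = 2.4 × 16 × 20 × 430 / 1000 = 330.2 kN.
Edge bolt: l_c = 30 − 18/2 = 21 mm → 1.2 × 21 × 20 × 430 / 1000 = 216.7 → r_n = 216.7 kN.
Interior bolts: l_c = 60 − 18 = 42 mm → 1.2 × 42 × 20 × 430 / 1000 = 433.4 → r_n = 330.2 kN.
R_n = 1 × 216.7 + 4 × 330.2 = 1538 kN.
Design strength φR_n = 0.75 × 1538 = 1150 kN.

1150 kN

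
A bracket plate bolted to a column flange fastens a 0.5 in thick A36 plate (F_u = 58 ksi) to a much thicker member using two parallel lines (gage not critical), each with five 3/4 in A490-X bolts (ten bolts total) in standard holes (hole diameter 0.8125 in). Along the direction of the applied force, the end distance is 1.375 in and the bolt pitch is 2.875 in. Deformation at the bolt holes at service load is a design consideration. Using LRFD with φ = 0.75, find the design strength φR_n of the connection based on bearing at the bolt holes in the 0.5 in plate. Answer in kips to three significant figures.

Per bolt r_n = 1.2 l_c t F_u ≤ 2.4 d t F_u; upper limit = 2.4 × 0.75 × 0.5 × 58 = 52.2 kips.
Edge bolt: l_c = 1.375 − 0.8125/2 = 0.9688 in → 1.2 × 0.9688 × 0.5 × 58 = 33.71 → r_n = 33.71 kips.
Interior bolts: l_c = 2.875 − 0.8125 = 2.062 in → 1.2 × 2.062 × 0.5 × 58 = 71.78 → r_n = 52.2 kips.
R_n = 2 × 33.71 + 8 × 52.2 = 485 kips.
Design strength φR_n = 0.75 × 485 = 364 kips.

364 kips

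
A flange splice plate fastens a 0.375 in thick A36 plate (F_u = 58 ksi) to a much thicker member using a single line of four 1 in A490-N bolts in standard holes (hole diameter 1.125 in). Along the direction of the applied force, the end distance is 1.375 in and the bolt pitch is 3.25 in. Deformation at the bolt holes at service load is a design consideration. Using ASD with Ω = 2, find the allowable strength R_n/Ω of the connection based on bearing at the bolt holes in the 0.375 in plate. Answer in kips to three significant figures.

88.9 kips

Per bolt r_n = 1.2 l_c t F_u ≤ 2.4 d t F_u; upper limit = 2.4 × 1 × 0.375 × 58 = 52.2 kips.
Edge bolt: l_c = 1.375 − 1.125/2 = 0.8125 in → 1.2 × 0.8125 × 0.375 × 58 = 21.21 → r_n = 21.21 kips.
Interior bolts: l_c = 3.25 − 1.125 = 2.125 in → 1.2 × 2.125 × 0.375 × 58 = 55.46 → r_n = 52.2 kips.
R_n = 1 × 21.21 + 3 × 52.2 = 177.8 kips.
Allowable strength R_n/Ω = 177.8 / 2 = 88.9 kips.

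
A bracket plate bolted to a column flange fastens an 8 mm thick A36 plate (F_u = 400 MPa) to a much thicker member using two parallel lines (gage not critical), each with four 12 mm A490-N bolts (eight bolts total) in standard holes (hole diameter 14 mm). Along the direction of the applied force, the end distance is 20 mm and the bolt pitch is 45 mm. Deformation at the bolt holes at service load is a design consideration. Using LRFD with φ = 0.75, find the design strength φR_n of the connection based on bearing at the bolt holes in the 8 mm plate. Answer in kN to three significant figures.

490 kN

Per bolt r_n = 1.2 l_c t F_u ≤ 2.4 d t F_u; upper limit = 2.4 × 12 × 8 × 400 / 1000 = 92.16 kN.
Edge bolt: l_c = 20 − 14/2 = 13 mm → 1.2 × 13 × 8 × 400 / 1000 = 49.92 → r_n = 49.92 kN.
Interior bolts: l_c = 45 − 14 = 31 mm → 1.2 × 31 × 8 × 400 / 1000 = 119 → r_n = 92.16 kN.
R_n = 2 × 49.92 + 6 × 92.16 = 652.8 kN.
Design strength φR_n = 0.75 × 652.8 = 490 kN.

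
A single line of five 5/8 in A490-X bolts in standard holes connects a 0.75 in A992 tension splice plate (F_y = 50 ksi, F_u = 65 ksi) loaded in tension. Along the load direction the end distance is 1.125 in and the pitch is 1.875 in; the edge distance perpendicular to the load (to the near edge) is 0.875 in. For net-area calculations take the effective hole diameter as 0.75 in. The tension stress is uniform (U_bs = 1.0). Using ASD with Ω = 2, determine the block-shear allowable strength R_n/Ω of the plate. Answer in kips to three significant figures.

89 kips

Shear plane L_v = 1.125 + 4·1.875 = 8.625 in; A_gv = 8.625 × 0.75 = 6.469 in².
A_nv = (8.625 − 4.5·0.75) × 0.75 = 3.938 in².
A_nt = (0.875 − 0.5·0.75) × 0.75 = 0.375 in².
0.6 F_u A_nv = 153.6 kips; 0.6 F_y A_gv = 194.1 kips → shear rupture governs the shear term.
R_n = 153.6 + 1.0 × 65 × 0.375 = 177.9 kips.
Allowable strength R_n/Ω = 177.9 / 2 = 89 kips.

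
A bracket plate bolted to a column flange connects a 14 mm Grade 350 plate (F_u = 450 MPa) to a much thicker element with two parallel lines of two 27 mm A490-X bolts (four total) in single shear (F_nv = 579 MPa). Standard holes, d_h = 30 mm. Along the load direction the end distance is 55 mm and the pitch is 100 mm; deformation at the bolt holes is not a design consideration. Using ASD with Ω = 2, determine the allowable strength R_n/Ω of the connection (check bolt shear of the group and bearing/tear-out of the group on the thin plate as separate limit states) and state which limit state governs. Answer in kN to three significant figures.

Bolt shear: A_b = π·27²/4 = 572.6 mm²; R_n = 579 × 572.6 × 4 × 1 / 1000 = 1326 kN → 1326 / 2 = 663 kN.
Bearing (1.5 l_c t F_u ≤ 3.0 d t F_u): upper limit = 3.0·27·14·450 / 1000 = 510.3 kN.
  Edge l_c = 55 − 30/2 = 40 → r_n = 378 kN; interior l_c = 100 − 30 = 70 → r_n = 510.3 kN.
  R_n,bearing = 2·378 + 2·510.3 = 1777 kN → 1777 / 2 = 888 kN.
Bolt shear governs: 663 kN.

663 kN (bolt shear governs)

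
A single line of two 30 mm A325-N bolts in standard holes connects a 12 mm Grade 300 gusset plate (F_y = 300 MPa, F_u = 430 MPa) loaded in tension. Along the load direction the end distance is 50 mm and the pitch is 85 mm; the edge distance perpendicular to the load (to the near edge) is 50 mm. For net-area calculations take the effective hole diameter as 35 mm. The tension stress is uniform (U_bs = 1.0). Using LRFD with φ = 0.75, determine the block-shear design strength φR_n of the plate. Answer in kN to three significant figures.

Shear plane L_v = 50 + 1·85 = 135 mm; A_gv = 135 × 12 = 1620 mm².
A_nv = (135 − 1.5·35) × 12 = 990 mm².
A_nt = (50 − 0.5·35) × 12 = 390 mm².
0.6 F_u A_nv = 255.4 kN; 0.6 F_y A_gv = 291.6 kN → shear rupture governs the shear term.
R_n = 255.4 + 1.0 × 430 × 390 / 1000 = 423.1 kN.
Design strength φR_n = 0.75 × 423.1 = 317 kN.

317 kN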